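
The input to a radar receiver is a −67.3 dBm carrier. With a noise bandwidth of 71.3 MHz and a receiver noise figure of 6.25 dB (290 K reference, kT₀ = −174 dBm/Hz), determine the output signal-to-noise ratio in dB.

21.9 dB

Noise floor: N = −174 + 10 log₁₀(B) + NF
10 log₁₀(7.13×10⁷) = 78.53 dB
N = −174 + 78.53 + 6.25 = −89.22 dBm
SNR = P_sig − N = −67.3 − (−89.22) = 21.92 dB → 21.9 dB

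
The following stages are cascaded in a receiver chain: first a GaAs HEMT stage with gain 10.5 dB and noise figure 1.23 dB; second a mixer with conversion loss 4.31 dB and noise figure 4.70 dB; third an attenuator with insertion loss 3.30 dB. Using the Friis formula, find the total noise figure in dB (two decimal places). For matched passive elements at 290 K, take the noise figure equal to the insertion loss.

2.49 dB

Convert to linear (a loss of L dB is a gain of −L dB): F_i = 10^(NF_i/10), G_i = 10^(G_i,dB/10)
  Stage 1: F_1 = 10^(1.23/10) = 1.327, G_1 = 10^(10.5/10) = 11.22
  Stage 2: F_2 = 10^(4.70/10) = 2.951, G_2 = 10^(−4.31/10) = 0.3707
  Stage 3: F_3 = 10^(3.30/10) = 2.138, G_3 = 10^(−3.30/10) = 0.4677
Friis cascade:
  F = 1.327 + (2.951 − 1)/11.22 + (2.138 − 1)/4.159 = 1.775
NF = 10 log₁₀(1.775) = 2.49 dB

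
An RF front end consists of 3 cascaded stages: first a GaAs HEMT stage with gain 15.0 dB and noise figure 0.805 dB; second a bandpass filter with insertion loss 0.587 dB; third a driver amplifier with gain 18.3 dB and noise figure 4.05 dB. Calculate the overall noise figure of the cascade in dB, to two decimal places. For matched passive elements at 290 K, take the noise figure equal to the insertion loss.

1.02 dB

Convert to linear (a loss of L dB is a gain of −L dB): F_i = 10^(NF_i/10), G_i = 10^(G_i,dB/10)
  Stage 1: F_1 = 10^(0.805/10) = 1.204, G_1 = 10^(15.0/10) = 31.62
  Stage 2: F_2 = 10^(0.587/10) = 1.145, G_2 = 10^(−0.587/10) = 0.8736
  Stage 3: F_3 = 10^(4.05/10) = 2.541, G_3 = 10^(18.3/10) = 67.61
Friis cascade:
  F = 1.204 + (1.145 − 1)/31.62 + (2.541 − 1)/27.62 = 1.264
NF = 10 log₁₀(1.264) = 1.02 dB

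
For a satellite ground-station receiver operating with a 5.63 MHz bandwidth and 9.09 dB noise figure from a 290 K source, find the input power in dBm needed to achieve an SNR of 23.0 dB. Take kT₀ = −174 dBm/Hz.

−74.4 dBm

Sensitivity = −174 + 10 log₁₀(B) + NF + SNR_min
= −174 + 67.51 + 9.09 + 23.0
= −74.40 dBm → −74.4 dBm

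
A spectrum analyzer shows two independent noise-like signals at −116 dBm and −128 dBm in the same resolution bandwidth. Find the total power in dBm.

−115.7 dBm

Convert to linear, add, convert back:
P₁ = 2.51×10⁻¹⁵ W, P₂ = 1.58×10⁻¹⁶ W
P_tot = 2.67×10⁻¹⁵ W → 10 log₁₀(P_tot / 10⁻³) = −115.7 dBm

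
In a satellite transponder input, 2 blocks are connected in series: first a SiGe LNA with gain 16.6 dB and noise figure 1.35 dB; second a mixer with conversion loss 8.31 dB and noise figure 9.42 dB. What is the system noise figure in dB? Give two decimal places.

1.86 dB

Convert to linear (a loss of L dB is a gain of −L dB): F_i = 10^(NF_i/10), G_i = 10^(G_i,dB/10)
  Stage 1: F_1 = 10^(1.35/10) = 1.365, G_1 = 10^(16.6/10) = 45.71
  Stage 2: F_2 = 10^(9.42/10) = 8.750, G_2 = 10^(−8.31/10) = 0.1476
Friis cascade:
  F = 1.365 + (8.750 − 1)/45.71 = 1.534
NF = 10 log₁₀(1.534) = 1.86 dB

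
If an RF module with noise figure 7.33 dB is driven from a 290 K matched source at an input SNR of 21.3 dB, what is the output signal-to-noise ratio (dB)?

By definition F = SNR_in/SNR_out, so in dB: SNR_out = SNR_in − NF
SNR_out = 21.3 − 7.33 = 13.97 dB

13.97 dB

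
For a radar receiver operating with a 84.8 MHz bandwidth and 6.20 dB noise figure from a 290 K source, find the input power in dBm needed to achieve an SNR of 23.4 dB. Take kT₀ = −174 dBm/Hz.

−65.1 dBm

Sensitivity = −174 + 10 log₁₀(B) + NF + SNR_min
= −174 + 79.28 + 6.20 + 23.4
= −65.12 dBm → −65.1 dBm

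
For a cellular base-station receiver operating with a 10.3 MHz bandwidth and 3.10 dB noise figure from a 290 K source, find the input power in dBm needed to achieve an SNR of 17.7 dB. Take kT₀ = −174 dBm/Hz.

Sensitivity = −174 + 10 log₁₀(B) + NF + SNR_min
= −174 + 70.13 + 3.10 + 17.7
= −83.07 dBm → −83.1 dBm

−83.1 dBm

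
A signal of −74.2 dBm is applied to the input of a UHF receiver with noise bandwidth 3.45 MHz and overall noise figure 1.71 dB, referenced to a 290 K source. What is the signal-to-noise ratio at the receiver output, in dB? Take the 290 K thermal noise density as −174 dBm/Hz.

32.7 dB

Noise floor: N = −174 + 10 log₁₀(B) + NF
10 log₁₀(3.45×10⁶) = 65.38 dB
N = −174 + 65.38 + 1.71 = −106.91 dBm
SNR = P_sig − N = −74.2 − (−106.91) = 32.71 dB → 32.7 dB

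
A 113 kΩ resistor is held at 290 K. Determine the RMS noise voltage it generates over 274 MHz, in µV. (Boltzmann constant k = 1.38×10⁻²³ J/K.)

704 µV

V_n = √(4kTRB)
4kTRB = 4 × 1.38×10⁻²³ × 290 × 1.13×10⁵ × 2.74×10⁸ = 4.96×10⁻⁷ V²
V_n = √(4.96×10⁻⁷) = 7.04×10⁻⁴ V = 704 µV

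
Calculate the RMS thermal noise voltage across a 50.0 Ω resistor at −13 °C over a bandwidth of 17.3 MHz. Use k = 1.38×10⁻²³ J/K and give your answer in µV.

T = −13 °C + 273.15 = 260.15 K
V_n = √(4kTRB)
4kTRB = 4 × 1.38×10⁻²³ × 260.15 × 5.00×10¹ × 1.73×10⁷ = 1.24×10⁻¹¹ V²
V_n = √(1.24×10⁻¹¹) = 3.52×10⁻⁶ V = 3.52 µV

3.52 µV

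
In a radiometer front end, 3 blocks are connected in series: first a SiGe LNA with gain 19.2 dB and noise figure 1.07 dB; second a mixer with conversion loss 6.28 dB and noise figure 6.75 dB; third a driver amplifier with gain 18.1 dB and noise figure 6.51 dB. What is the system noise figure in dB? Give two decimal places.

1.77 dB

Convert to linear (a loss of L dB is a gain of −L dB): F_i = 10^(NF_i/10), G_i = 10^(G_i,dB/10)
  Stage 1: F_1 = 10^(1.07/10) = 1.279, G_1 = 10^(19.2/10) = 83.18
  Stage 2: F_2 = 10^(6.75/10) = 4.732, G_2 = 10^(−6.28/10) = 0.2355
  Stage 3: F_3 = 10^(6.51/10) = 4.477, G_3 = 10^(18.1/10) = 64.57
Friis cascade:
  F = 1.279 + (4.732 − 1)/83.18 + (4.477 − 1)/19.59 = 1.502
NF = 10 log₁₀(1.502) = 1.77 dB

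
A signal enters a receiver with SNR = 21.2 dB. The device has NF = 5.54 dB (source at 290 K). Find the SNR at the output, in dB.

By definition F = SNR_in/SNR_out, so in dB: SNR_out = SNR_in − NF
SNR_out = 21.2 − 5.54 = 15.66 dB

15.66 dB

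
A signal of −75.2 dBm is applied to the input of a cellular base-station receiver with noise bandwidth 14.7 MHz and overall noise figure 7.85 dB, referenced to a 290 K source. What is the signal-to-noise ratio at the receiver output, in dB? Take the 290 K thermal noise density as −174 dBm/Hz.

19.3 dB

Noise floor: N = −174 + 10 log₁₀(B) + NF
10 log₁₀(1.47×10⁷) = 71.67 dB
N = −174 + 71.67 + 7.85 = −94.48 dBm
SNR = P_sig − N = −75.2 − (−94.48) = 19.28 dB → 19.3 dB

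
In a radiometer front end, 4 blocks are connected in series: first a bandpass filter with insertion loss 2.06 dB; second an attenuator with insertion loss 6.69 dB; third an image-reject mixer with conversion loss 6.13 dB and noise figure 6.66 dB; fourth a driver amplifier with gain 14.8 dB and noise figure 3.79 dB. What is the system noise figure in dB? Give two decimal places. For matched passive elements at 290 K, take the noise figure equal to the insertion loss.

Convert to linear (a loss of L dB is a gain of −L dB): F_i = 10^(NF_i/10), G_i = 10^(G_i,dB/10)
  Stage 1: F_1 = 10^(2.06/10) = 1.607, G_1 = 10^(−2.06/10) = 0.6223
  Stage 2: F_2 = 10^(6.69/10) = 4.667, G_2 = 10^(−6.69/10) = 0.2143
  Stage 3: F_3 = 10^(6.66/10) = 4.634, G_3 = 10^(−6.13/10) = 0.2438
  Stage 4: F_4 = 10^(3.79/10) = 2.393, G_4 = 10^(14.8/10) = 30.20
Friis cascade:
  F = 1.607 + (4.667 − 1)/0.6223 + (4.634 − 1)/0.1334 + (2.393 − 1)/0.03251 = 77.61
NF = 10 log₁₀(77.61) = 18.90 dB

18.90 dB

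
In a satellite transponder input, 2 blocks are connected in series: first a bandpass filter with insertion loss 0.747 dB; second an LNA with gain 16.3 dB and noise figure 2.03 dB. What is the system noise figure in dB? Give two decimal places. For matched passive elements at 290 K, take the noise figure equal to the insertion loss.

2.78 dB

Convert to linear (a loss of L dB is a gain of −L dB): F_i = 10^(NF_i/10), G_i = 10^(G_i,dB/10)
  Stage 1: F_1 = 10^(0.747/10) = 1.188, G_1 = 10^(−0.747/10) = 0.8420
  Stage 2: F_2 = 10^(2.03/10) = 1.596, G_2 = 10^(16.3/10) = 42.66
Friis cascade:
  F = 1.188 + (1.596 − 1)/0.8420 = 1.895
NF = 10 log₁₀(1.895) = 2.78 dB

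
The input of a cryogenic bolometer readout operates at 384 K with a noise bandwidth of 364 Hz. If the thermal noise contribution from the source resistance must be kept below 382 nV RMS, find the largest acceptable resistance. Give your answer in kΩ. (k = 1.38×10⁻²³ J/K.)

18.9 kΩ

Johnson–Nyquist: V_n = √(4kTRB) ⇒ R = V_n² / (4kTB)
4kTB = 4 × 1.38×10⁻²³ × 384 × 3.64×10² = 7.72×10⁻¹⁸
R = (3.82×10⁻⁷)² / 7.72×10⁻¹⁸ = 1.89×10⁴ Ω = 18.9 kΩ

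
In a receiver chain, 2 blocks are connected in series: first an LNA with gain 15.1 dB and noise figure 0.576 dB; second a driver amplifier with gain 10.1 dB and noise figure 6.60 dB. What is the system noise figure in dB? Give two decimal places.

Convert to linear (a loss of L dB is a gain of −L dB): F_i = 10^(NF_i/10), G_i = 10^(G_i,dB/10)
  Stage 1: F_1 = 10^(0.576/10) = 1.142, G_1 = 10^(15.1/10) = 32.36
  Stage 2: F_2 = 10^(6.60/10) = 4.571, G_2 = 10^(10.1/10) = 10.23
Friis cascade:
  F = 1.142 + (4.571 − 1)/32.36 = 1.252
NF = 10 log₁₀(1.252) = 0.98 dB

0.98 dB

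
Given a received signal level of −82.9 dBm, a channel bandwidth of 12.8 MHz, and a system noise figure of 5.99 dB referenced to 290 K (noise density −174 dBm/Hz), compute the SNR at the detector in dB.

Noise floor: N = −174 + 10 log₁₀(B) + NF
10 log₁₀(1.28×10⁷) = 71.07 dB
N = −174 + 71.07 + 5.99 = −96.94 dBm
SNR = P_sig − N = −82.9 − (−96.94) = 14.04 dB → 14.0 dB

14.0 dB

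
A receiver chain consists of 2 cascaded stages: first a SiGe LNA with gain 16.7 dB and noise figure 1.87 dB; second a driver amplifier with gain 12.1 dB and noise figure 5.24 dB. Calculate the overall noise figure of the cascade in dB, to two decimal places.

2.01 dB

Convert to linear (a loss of L dB is a gain of −L dB): F_i = 10^(NF_i/10), G_i = 10^(G_i,dB/10)
  Stage 1: F_1 = 10^(1.87/10) = 1.538, G_1 = 10^(16.7/10) = 46.77
  Stage 2: F_2 = 10^(5.24/10) = 3.342, G_2 = 10^(12.1/10) = 16.22
Friis cascade:
  F = 1.538 + (3.342 − 1)/46.77 = 1.588
NF = 10 log₁₀(1.588) = 2.01 dB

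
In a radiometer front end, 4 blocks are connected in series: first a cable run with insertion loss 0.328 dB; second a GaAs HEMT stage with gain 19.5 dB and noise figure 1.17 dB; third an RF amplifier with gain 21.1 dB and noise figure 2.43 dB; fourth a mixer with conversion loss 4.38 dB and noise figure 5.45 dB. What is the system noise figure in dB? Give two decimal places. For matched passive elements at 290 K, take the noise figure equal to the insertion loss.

Convert to linear (a loss of L dB is a gain of −L dB): F_i = 10^(NF_i/10), G_i = 10^(G_i,dB/10)
  Stage 1: F_1 = 10^(0.328/10) = 1.078, G_1 = 10^(−0.328/10) = 0.9273
  Stage 2: F_2 = 10^(1.17/10) = 1.309, G_2 = 10^(19.5/10) = 89.13
  Stage 3: F_3 = 10^(2.43/10) = 1.750, G_3 = 10^(21.1/10) = 128.8
  Stage 4: F_4 = 10^(5.45/10) = 3.508, G_4 = 10^(−4.38/10) = 0.3648
Friis cascade:
  F = 1.078 + (1.309 − 1)/0.9273 + (1.750 − 1)/82.64 + (3.508 − 1)/1.065×10⁴ = 1.421
NF = 10 log₁₀(1.421) = 1.53 dB

1.53 dB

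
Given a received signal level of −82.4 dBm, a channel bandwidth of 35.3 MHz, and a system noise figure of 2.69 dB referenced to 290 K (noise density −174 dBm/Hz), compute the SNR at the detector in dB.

13.4 dB

Noise floor: N = −174 + 10 log₁₀(B) + NF
10 log₁₀(3.53×10⁷) = 75.48 dB
N = −174 + 75.48 + 2.69 = −95.83 dBm
SNR = P_sig − N = −82.4 − (−95.83) = 13.43 dB → 13.4 dB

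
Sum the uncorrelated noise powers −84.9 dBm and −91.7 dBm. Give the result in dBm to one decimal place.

Convert to linear, add, convert back:
P₁ = 3.24×10⁻¹² W, P₂ = 6.76×10⁻¹³ W
P_tot = 3.91×10⁻¹² W → 10 log₁₀(P_tot / 10⁻³) = −84.1 dBm

−84.1 dBm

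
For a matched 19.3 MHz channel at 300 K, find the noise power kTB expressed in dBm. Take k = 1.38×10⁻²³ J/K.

−101.0 dBm

P_n = kTB = 1.38×10⁻²³ × 300 × 1.93×10⁷ = 7.99×10⁻¹⁴ W
In dBm: 10 log₁₀(7.99×10⁻¹⁴ / 10⁻³) = −101.0 dBm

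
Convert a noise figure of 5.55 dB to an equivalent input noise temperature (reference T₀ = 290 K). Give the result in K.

751 K

F = 10^(5.55/10) = 3.58922
T_e = (F − 1)·T₀ = (3.58922 − 1) × 290 = 751 K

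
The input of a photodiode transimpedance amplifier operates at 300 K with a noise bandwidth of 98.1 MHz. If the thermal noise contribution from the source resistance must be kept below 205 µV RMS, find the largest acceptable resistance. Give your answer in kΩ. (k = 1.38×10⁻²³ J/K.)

Johnson–Nyquist: V_n = √(4kTRB) ⇒ R = V_n² / (4kTB)
4kTB = 4 × 1.38×10⁻²³ × 300 × 9.81×10⁷ = 1.62×10⁻¹²
R = (2.05×10⁻⁴)² / 1.62×10⁻¹² = 2.59×10⁴ Ω = 25.9 kΩ

25.9 kΩ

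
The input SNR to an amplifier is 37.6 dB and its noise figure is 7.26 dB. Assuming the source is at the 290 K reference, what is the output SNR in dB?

30.34 dB

By definition F = SNR_in/SNR_out, so in dB: SNR_out = SNR_in − NF
SNR_out = 37.6 − 7.26 = 30.34 dB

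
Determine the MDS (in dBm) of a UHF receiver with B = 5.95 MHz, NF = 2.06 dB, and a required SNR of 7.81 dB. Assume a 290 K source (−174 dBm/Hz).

Sensitivity = −174 + 10 log₁₀(B) + NF + SNR_min
= −174 + 67.75 + 2.06 + 7.81
= −96.38 dBm → −96.4 dBm

−96.4 dBm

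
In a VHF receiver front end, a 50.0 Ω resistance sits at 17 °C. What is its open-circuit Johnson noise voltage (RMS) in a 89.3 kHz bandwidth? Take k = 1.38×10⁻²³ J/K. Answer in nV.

T = 17 °C + 273.15 = 290.15 K
V_n = √(4kTRB)
4kTRB = 4 × 1.38×10⁻²³ × 290.15 × 5.00×10¹ × 8.93×10⁴ = 7.15×10⁻¹⁴ V²
V_n = √(7.15×10⁻¹⁴) = 2.67×10⁻⁷ V = 267 nV

267 nV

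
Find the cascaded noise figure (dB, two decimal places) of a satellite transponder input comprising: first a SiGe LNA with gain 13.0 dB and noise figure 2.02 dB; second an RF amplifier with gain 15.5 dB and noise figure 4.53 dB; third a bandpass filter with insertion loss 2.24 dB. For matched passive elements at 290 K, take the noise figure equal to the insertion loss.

Convert to linear (a loss of L dB is a gain of −L dB): F_i = 10^(NF_i/10), G_i = 10^(G_i,dB/10)
  Stage 1: F_1 = 10^(2.02/10) = 1.592, G_1 = 10^(13.0/10) = 19.95
  Stage 2: F_2 = 10^(4.53/10) = 2.838, G_2 = 10^(15.5/10) = 35.48
  Stage 3: F_3 = 10^(2.24/10) = 1.675, G_3 = 10^(−2.24/10) = 0.5970
Friis cascade:
  F = 1.592 + (2.838 − 1)/19.95 + (1.675 − 1)/707.9 = 1.685
NF = 10 log₁₀(1.685) = 2.27 dB

2.27 dB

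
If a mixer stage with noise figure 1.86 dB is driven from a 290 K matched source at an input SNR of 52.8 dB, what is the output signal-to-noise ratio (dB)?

50.94 dB

By definition F = SNR_in/SNR_out, so in dB: SNR_out = SNR_in − NF
SNR_out = 52.8 − 1.86 = 50.94 dB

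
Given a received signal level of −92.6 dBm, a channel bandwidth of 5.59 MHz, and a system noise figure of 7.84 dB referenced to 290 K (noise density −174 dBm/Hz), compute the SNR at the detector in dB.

6.1 dB

Noise floor: N = −174 + 10 log₁₀(B) + NF
10 log₁₀(5.59×10⁶) = 67.47 dB
N = −174 + 67.47 + 7.84 = −98.69 dBm
SNR = P_sig − N = −92.6 − (−98.69) = 6.09 dB → 6.1 dB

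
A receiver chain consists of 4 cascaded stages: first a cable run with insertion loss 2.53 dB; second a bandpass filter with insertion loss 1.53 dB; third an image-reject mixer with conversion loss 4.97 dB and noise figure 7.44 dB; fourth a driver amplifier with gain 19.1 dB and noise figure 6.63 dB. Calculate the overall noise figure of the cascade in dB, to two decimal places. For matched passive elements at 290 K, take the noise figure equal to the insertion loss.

Convert to linear (a loss of L dB is a gain of −L dB): F_i = 10^(NF_i/10), G_i = 10^(G_i,dB/10)
  Stage 1: F_1 = 10^(2.53/10) = 1.791, G_1 = 10^(−2.53/10) = 0.5585
  Stage 2: F_2 = 10^(1.53/10) = 1.422, G_2 = 10^(−1.53/10) = 0.7031
  Stage 3: F_3 = 10^(7.44/10) = 5.546, G_3 = 10^(−4.97/10) = 0.3184
  Stage 4: F_4 = 10^(6.63/10) = 4.603, G_4 = 10^(19.1/10) = 81.28
Friis cascade:
  F = 1.791 + (1.422 − 1)/0.5585 + (5.546 − 1)/0.3926 + (4.603 − 1)/0.1250 = 42.94
NF = 10 log₁₀(42.94) = 16.33 dB

16.33 dB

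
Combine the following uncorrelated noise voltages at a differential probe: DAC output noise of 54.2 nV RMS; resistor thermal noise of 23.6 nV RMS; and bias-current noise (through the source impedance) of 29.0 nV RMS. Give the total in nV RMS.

Uncorrelated sources add in power (mean-square): V_tot = √(ΣV_i²)
V_tot = √[(5.42×10⁻⁸)² + (2.36×10⁻⁸)² + (2.90×10⁻⁸)²] = 6.58×10⁻⁸ V = 65.8 nV

65.8 nV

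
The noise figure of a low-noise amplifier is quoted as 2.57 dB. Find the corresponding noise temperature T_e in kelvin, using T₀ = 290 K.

F = 10^(2.57/10) = 1.80717
T_e = (F − 1)·T₀ = (1.80717 − 1) × 290 = 234 K

234 K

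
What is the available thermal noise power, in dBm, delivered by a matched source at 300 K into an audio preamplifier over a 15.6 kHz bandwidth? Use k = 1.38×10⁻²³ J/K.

P_n = kTB = 1.38×10⁻²³ × 300 × 1.56×10⁴ = 6.46×10⁻¹⁷ W
In dBm: 10 log₁₀(6.46×10⁻¹⁷ / 10⁻³) = −131.9 dBm

−131.9 dBm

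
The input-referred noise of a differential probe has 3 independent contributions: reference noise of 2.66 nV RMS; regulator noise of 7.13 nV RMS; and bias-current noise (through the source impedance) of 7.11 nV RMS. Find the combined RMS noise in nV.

10.4 nV

Uncorrelated sources add in power (mean-square): V_tot = √(ΣV_i²)
V_tot = √[(2.66×10⁻⁹)² + (7.13×10⁻⁹)² + (7.11×10⁻⁹)²] = 1.04×10⁻⁸ V = 10.4 nV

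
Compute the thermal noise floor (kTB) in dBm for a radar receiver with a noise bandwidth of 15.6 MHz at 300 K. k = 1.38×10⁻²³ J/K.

P_n = kTB = 1.38×10⁻²³ × 300 × 1.56×10⁷ = 6.46×10⁻¹⁴ W
In dBm: 10 log₁₀(6.46×10⁻¹⁴ / 10⁻³) = −101.9 dBm

−101.9 dBm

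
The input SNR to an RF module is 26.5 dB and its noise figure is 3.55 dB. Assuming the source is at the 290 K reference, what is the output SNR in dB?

22.95 dB

By definition F = SNR_in/SNR_out, so in dB: SNR_out = SNR_in − NF
SNR_out = 26.5 − 3.55 = 22.95 dB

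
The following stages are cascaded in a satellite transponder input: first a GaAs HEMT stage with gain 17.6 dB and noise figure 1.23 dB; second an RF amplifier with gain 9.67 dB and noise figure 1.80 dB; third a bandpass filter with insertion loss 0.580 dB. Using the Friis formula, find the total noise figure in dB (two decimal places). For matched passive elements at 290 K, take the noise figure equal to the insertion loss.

1.26 dB

Convert to linear (a loss of L dB is a gain of −L dB): F_i = 10^(NF_i/10), G_i = 10^(G_i,dB/10)
  Stage 1: F_1 = 10^(1.23/10) = 1.327, G_1 = 10^(17.6/10) = 57.54
  Stage 2: F_2 = 10^(1.80/10) = 1.514, G_2 = 10^(9.67/10) = 9.268
  Stage 3: F_3 = 10^(0.580/10) = 1.143, G_3 = 10^(−0.580/10) = 0.8750
Friis cascade:
  F = 1.327 + (1.514 − 1)/57.54 + (1.143 − 1)/533.3 = 1.337
NF = 10 log₁₀(1.337) = 1.26 dB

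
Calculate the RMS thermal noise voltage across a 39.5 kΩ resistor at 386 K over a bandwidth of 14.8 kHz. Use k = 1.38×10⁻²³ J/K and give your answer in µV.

3.53 µV

V_n = √(4kTRB)
4kTRB = 4 × 1.38×10⁻²³ × 386 × 3.95×10⁴ × 1.48×10⁴ = 1.25×10⁻¹¹ V²
V_n = √(1.25×10⁻¹¹) = 3.53×10⁻⁶ V = 3.53 µV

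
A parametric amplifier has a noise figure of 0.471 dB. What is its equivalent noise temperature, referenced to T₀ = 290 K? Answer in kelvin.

F = 10^(0.471/10) = 1.11455
T_e = (F − 1)·T₀ = (1.11455 − 1) × 290 = 33.2 K

33.2 K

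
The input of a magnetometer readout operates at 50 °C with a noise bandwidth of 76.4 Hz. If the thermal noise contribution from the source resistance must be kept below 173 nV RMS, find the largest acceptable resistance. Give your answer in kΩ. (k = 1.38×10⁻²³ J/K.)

T = 50 °C + 273.15 = 323.15 K
Johnson–Nyquist: V_n = √(4kTRB) ⇒ R = V_n² / (4kTB)
4kTB = 4 × 1.38×10⁻²³ × 323.15 × 7.64×10¹ = 1.36×10⁻¹⁸
R = (1.73×10⁻⁷)² / 1.36×10⁻¹⁸ = 2.20×10⁴ Ω = 22.0 kΩ

22.0 kΩ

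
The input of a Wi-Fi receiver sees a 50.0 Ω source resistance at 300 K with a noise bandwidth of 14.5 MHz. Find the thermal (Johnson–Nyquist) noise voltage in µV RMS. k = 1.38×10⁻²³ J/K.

3.46 µV

V_n = √(4kTRB)
4kTRB = 4 × 1.38×10⁻²³ × 300 × 5.00×10¹ × 1.45×10⁷ = 1.20×10⁻¹¹ V²
V_n = √(1.20×10⁻¹¹) = 3.46×10⁻⁶ V = 3.46 µV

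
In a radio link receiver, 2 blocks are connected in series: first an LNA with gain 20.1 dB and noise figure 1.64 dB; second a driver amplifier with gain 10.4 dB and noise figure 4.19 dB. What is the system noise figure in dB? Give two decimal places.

1.69 dB

Convert to linear (a loss of L dB is a gain of −L dB): F_i = 10^(NF_i/10), G_i = 10^(G_i,dB/10)
  Stage 1: F_1 = 10^(1.64/10) = 1.459, G_1 = 10^(20.1/10) = 102.3
  Stage 2: F_2 = 10^(4.19/10) = 2.624, G_2 = 10^(10.4/10) = 10.96
Friis cascade:
  F = 1.459 + (2.624 − 1)/102.3 = 1.475
NF = 10 log₁₀(1.475) = 1.69 dB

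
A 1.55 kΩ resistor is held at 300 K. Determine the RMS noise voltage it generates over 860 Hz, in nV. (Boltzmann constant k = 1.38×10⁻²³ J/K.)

149 nV

V_n = √(4kTRB)
4kTRB = 4 × 1.38×10⁻²³ × 300 × 1.55×10³ × 8.60×10² = 2.21×10⁻¹⁴ V²
V_n = √(2.21×10⁻¹⁴) = 1.49×10⁻⁷ V = 149 nV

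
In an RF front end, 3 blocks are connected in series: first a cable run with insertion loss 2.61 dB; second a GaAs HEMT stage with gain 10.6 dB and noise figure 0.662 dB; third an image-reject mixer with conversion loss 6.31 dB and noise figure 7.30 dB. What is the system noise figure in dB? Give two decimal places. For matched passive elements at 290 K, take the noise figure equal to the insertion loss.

Convert to linear (a loss of L dB is a gain of −L dB): F_i = 10^(NF_i/10), G_i = 10^(G_i,dB/10)
  Stage 1: F_1 = 10^(2.61/10) = 1.824, G_1 = 10^(−2.61/10) = 0.5483
  Stage 2: F_2 = 10^(0.662/10) = 1.165, G_2 = 10^(10.6/10) = 11.48
  Stage 3: F_3 = 10^(7.30/10) = 5.370, G_3 = 10^(−6.31/10) = 0.2339
Friis cascade:
  F = 1.824 + (1.165 − 1)/0.5483 + (5.370 − 1)/6.295 = 2.818
NF = 10 log₁₀(2.818) = 4.50 dB

4.50 dB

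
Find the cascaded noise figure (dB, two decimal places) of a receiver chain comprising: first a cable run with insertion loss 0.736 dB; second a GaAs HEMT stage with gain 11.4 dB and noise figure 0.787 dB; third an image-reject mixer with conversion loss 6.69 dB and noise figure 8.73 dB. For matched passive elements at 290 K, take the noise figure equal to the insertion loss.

2.96 dB

Convert to linear (a loss of L dB is a gain of −L dB): F_i = 10^(NF_i/10), G_i = 10^(G_i,dB/10)
  Stage 1: F_1 = 10^(0.736/10) = 1.185, G_1 = 10^(−0.736/10) = 0.8441
  Stage 2: F_2 = 10^(0.787/10) = 1.199, G_2 = 10^(11.4/10) = 13.80
  Stage 3: F_3 = 10^(8.73/10) = 7.464, G_3 = 10^(−6.69/10) = 0.2143
Friis cascade:
  F = 1.185 + (1.199 − 1)/0.8441 + (7.464 − 1)/11.65 = 1.975
NF = 10 log₁₀(1.975) = 2.96 dB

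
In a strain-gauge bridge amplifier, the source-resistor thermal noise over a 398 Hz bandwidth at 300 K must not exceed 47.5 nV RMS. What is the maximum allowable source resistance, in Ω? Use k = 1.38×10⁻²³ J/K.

342 Ω

Johnson–Nyquist: V_n = √(4kTRB) ⇒ R = V_n² / (4kTB)
4kTB = 4 × 1.38×10⁻²³ × 300 × 3.98×10² = 6.59×10⁻¹⁸
R = (4.75×10⁻⁸)² / 6.59×10⁻¹⁸ = 3.42×10² Ω = 342 Ω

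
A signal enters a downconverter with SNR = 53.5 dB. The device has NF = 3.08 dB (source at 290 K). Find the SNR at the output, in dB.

By definition F = SNR_in/SNR_out, so in dB: SNR_out = SNR_in − NF
SNR_out = 53.5 − 3.08 = 50.42 dB

50.42 dB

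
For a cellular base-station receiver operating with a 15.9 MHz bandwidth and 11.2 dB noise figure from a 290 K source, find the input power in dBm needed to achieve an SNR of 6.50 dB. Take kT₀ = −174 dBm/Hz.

−84.3 dBm

Sensitivity = −174 + 10 log₁₀(B) + NF + SNR_min
= −174 + 72.01 + 11.2 + 6.50
= −84.29 dBm → −84.3 dBm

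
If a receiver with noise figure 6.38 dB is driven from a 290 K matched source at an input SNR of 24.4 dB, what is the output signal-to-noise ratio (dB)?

By definition F = SNR_in/SNR_out, so in dB: SNR_out = SNR_in − NF
SNR_out = 24.4 − 6.38 = 18.02 dB

18.02 dB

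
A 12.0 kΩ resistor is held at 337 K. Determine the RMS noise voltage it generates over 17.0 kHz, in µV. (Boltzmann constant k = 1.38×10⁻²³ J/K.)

1.95 µV

V_n = √(4kTRB)
4kTRB = 4 × 1.38×10⁻²³ × 337 × 1.20×10⁴ × 1.70×10⁴ = 3.79×10⁻¹² V²
V_n = √(3.79×10⁻¹²) = 1.95×10⁻⁶ V = 1.95 µV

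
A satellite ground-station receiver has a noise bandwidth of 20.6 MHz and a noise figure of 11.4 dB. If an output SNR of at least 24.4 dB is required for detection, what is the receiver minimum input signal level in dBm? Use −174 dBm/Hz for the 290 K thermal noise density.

−65.1 dBm

Sensitivity = −174 + 10 log₁₀(B) + NF + SNR_min
= −174 + 73.14 + 11.4 + 24.4
= −65.06 dBm → −65.1 dBm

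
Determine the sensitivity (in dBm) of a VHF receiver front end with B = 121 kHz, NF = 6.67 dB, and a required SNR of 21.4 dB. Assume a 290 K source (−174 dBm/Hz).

Sensitivity = −174 + 10 log₁₀(B) + NF + SNR_min
= −174 + 50.83 + 6.67 + 21.4
= −95.10 dBm → −95.1 dBm

−95.1 dBm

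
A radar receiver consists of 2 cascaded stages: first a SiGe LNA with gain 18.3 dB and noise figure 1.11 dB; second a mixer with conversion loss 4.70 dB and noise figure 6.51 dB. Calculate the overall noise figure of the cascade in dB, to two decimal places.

1.28 dB

Convert to linear (a loss of L dB is a gain of −L dB): F_i = 10^(NF_i/10), G_i = 10^(G_i,dB/10)
  Stage 1: F_1 = 10^(1.11/10) = 1.291, G_1 = 10^(18.3/10) = 67.61
  Stage 2: F_2 = 10^(6.51/10) = 4.477, G_2 = 10^(−4.70/10) = 0.3388
Friis cascade:
  F = 1.291 + (4.477 − 1)/67.61 = 1.343
NF = 10 log₁₀(1.343) = 1.28 dB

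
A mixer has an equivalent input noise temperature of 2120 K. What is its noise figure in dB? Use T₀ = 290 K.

F = 1 + T_e/T₀ = 1 + 2120/290 = 8.31034
NF = 10 log₁₀(8.31034) = 9.20 dB

9.20 dB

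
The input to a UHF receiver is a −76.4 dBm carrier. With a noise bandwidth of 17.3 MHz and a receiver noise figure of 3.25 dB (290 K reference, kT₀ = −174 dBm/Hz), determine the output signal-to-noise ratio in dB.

Noise floor: N = −174 + 10 log₁₀(B) + NF
10 log₁₀(1.73×10⁷) = 72.38 dB
N = −174 + 72.38 + 3.25 = −98.37 dBm
SNR = P_sig − N = −76.4 − (−98.37) = 21.97 dB → 22.0 dB

22.0 dB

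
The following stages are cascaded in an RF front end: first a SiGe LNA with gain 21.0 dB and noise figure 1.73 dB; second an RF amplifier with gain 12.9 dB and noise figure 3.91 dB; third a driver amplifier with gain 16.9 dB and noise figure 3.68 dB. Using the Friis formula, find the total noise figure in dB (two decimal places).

1.77 dB

Convert to linear (a loss of L dB is a gain of −L dB): F_i = 10^(NF_i/10), G_i = 10^(G_i,dB/10)
  Stage 1: F_1 = 10^(1.73/10) = 1.489, G_1 = 10^(21.0/10) = 125.9
  Stage 2: F_2 = 10^(3.91/10) = 2.460, G_2 = 10^(12.9/10) = 19.50
  Stage 3: F_3 = 10^(3.68/10) = 2.333, G_3 = 10^(16.9/10) = 48.98
Friis cascade:
  F = 1.489 + (2.460 − 1)/125.9 + (2.333 − 1)/2455 = 1.502
NF = 10 log₁₀(1.502) = 1.77 dB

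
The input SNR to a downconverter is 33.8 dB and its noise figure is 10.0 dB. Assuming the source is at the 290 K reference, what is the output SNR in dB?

23.8 dB

By definition F = SNR_in/SNR_out, so in dB: SNR_out = SNR_in − NF
SNR_out = 33.8 − 10.0 = 23.8 dB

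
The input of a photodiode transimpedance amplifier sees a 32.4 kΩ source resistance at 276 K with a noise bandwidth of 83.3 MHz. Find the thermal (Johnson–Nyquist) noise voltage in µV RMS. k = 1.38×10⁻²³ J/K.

203 µV

V_n = √(4kTRB)
4kTRB = 4 × 1.38×10⁻²³ × 276 × 3.24×10⁴ × 8.33×10⁷ = 4.11×10⁻⁸ V²
V_n = √(4.11×10⁻⁸) = 2.03×10⁻⁴ V = 203 µV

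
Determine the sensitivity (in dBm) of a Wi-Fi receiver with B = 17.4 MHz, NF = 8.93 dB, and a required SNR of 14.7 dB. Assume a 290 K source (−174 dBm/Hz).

−78.0 dBm

Sensitivity = −174 + 10 log₁₀(B) + NF + SNR_min
= −174 + 72.41 + 8.93 + 14.7
= −77.96 dBm → −78.0 dBm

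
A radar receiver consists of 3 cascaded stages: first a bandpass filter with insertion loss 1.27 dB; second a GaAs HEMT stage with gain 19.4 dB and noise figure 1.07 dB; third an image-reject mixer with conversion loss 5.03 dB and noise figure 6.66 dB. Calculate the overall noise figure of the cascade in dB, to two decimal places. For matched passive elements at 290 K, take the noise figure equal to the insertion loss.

2.48 dB

Convert to linear (a loss of L dB is a gain of −L dB): F_i = 10^(NF_i/10), G_i = 10^(G_i,dB/10)
  Stage 1: F_1 = 10^(1.27/10) = 1.340, G_1 = 10^(−1.27/10) = 0.7464
  Stage 2: F_2 = 10^(1.07/10) = 1.279, G_2 = 10^(19.4/10) = 87.10
  Stage 3: F_3 = 10^(6.66/10) = 4.634, G_3 = 10^(−5.03/10) = 0.3141
Friis cascade:
  F = 1.340 + (1.279 − 1)/0.7464 + (4.634 − 1)/65.01 = 1.770
NF = 10 log₁₀(1.770) = 2.48 dB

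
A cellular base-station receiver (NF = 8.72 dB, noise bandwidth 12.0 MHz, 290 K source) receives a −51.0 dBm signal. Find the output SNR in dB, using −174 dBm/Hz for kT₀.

Noise floor: N = −174 + 10 log₁₀(B) + NF
10 log₁₀(1.20×10⁷) = 70.79 dB
N = −174 + 70.79 + 8.72 = −94.49 dBm
SNR = P_sig − N = −51.0 − (−94.49) = 43.49 dB → 43.5 dB

43.5 dB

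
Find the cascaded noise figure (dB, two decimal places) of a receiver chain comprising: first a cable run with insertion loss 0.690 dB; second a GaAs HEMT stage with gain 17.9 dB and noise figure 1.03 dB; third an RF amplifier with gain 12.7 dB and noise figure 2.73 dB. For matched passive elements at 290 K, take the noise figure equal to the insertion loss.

1.77 dB

Convert to linear (a loss of L dB is a gain of −L dB): F_i = 10^(NF_i/10), G_i = 10^(G_i,dB/10)
  Stage 1: F_1 = 10^(0.690/10) = 1.172, G_1 = 10^(−0.690/10) = 0.8531
  Stage 2: F_2 = 10^(1.03/10) = 1.268, G_2 = 10^(17.9/10) = 61.66
  Stage 3: F_3 = 10^(2.73/10) = 1.875, G_3 = 10^(12.7/10) = 18.62
Friis cascade:
  F = 1.172 + (1.268 − 1)/0.8531 + (1.875 − 1)/52.60 = 1.503
NF = 10 log₁₀(1.503) = 1.77 dB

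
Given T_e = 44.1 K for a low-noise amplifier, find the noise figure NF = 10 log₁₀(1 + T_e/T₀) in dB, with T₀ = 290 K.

F = 1 + T_e/T₀ = 1 + 44.1/290 = 1.15207
NF = 10 log₁₀(1.15207) = 0.615 dB

0.615 dB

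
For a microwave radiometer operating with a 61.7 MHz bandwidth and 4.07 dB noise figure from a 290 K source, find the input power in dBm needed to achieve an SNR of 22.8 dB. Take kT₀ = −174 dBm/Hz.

−69.2 dBm

Sensitivity = −174 + 10 log₁₀(B) + NF + SNR_min
= −174 + 77.9 + 4.07 + 22.8
= −69.23 dBm → −69.2 dBm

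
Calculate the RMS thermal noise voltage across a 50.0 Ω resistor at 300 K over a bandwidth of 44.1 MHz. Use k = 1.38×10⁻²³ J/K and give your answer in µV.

V_n = √(4kTRB)
4kTRB = 4 × 1.38×10⁻²³ × 300 × 5.00×10¹ × 4.41×10⁷ = 3.65×10⁻¹¹ V²
V_n = √(3.65×10⁻¹¹) = 6.04×10⁻⁶ V = 6.04 µV

6.04 µV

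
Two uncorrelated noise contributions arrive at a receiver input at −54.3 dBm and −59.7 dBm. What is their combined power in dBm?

−53.2 dBm

Convert to linear, add, convert back:
P₁ = 3.72×10⁻⁹ W, P₂ = 1.07×10⁻⁹ W
P_tot = 4.79×10⁻⁹ W → 10 log₁₀(P_tot / 10⁻³) = −53.2 dBm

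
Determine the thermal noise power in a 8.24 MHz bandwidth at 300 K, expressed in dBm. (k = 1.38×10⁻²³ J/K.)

−104.7 dBm

P_n = kTB = 1.38×10⁻²³ × 300 × 8.24×10⁶ = 3.41×10⁻¹⁴ W
In dBm: 10 log₁₀(3.41×10⁻¹⁴ / 10⁻³) = −104.7 dBm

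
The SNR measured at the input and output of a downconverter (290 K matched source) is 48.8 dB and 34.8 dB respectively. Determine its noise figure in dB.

14.0 dB

NF (dB) = SNR_in(dB) − SNR_out(dB) when the source is at T₀
NF = 48.8 − 34.8 = 14.0 dB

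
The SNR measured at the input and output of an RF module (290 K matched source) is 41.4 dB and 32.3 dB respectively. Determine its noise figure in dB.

9.1 dB

NF (dB) = SNR_in(dB) − SNR_out(dB) when the source is at T₀
NF = 41.4 − 32.3 = 9.1 dB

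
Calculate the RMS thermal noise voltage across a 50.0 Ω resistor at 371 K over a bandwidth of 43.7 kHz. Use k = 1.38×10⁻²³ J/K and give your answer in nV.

V_n = √(4kTRB)
4kTRB = 4 × 1.38×10⁻²³ × 371 × 5.00×10¹ × 4.37×10⁴ = 4.47×10⁻¹⁴ V²
V_n = √(4.47×10⁻¹⁴) = 2.12×10⁻⁷ V = 212 nV

212 nV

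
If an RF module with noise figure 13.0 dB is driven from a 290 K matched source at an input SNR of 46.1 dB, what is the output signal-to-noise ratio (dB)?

33.1 dB

By definition F = SNR_in/SNR_out, so in dB: SNR_out = SNR_in − NF
SNR_out = 46.1 − 13.0 = 33.1 dB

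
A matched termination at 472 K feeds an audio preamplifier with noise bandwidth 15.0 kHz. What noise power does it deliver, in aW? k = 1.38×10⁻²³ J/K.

97.7 aW

P_n = kTB = 1.38×10⁻²³ × 472 × 1.50×10⁴ = 9.77×10⁻¹⁷ W = 97.7 aW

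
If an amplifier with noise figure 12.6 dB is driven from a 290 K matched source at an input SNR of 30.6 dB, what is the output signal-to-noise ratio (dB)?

By definition F = SNR_in/SNR_out, so in dB: SNR_out = SNR_in − NF
SNR_out = 30.6 − 12.6 = 18.0 dB

18.0 dB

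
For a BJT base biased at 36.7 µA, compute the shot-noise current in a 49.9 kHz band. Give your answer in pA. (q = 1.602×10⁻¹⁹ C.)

I_n = √(2qI·B)
2qI·B = 2 × 1.602×10⁻¹⁹ × 3.67×10⁻⁵ × 4.99×10⁴ = 5.87×10⁻¹⁹ A²
I_n = √(5.87×10⁻¹⁹) = 7.66×10⁻¹⁰ A = 766 pA

766 pA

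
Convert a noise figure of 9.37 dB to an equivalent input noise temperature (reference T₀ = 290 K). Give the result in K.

2218 K

F = 10^(9.37/10) = 8.64968
T_e = (F − 1)·T₀ = (8.64968 − 1) × 290 = 2218 K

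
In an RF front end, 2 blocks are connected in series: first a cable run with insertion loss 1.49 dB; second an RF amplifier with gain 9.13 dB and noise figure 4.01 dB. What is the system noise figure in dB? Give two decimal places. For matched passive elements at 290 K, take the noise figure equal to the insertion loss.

5.50 dB

Convert to linear (a loss of L dB is a gain of −L dB): F_i = 10^(NF_i/10), G_i = 10^(G_i,dB/10)
  Stage 1: F_1 = 10^(1.49/10) = 1.409, G_1 = 10^(−1.49/10) = 0.7096
  Stage 2: F_2 = 10^(4.01/10) = 2.518, G_2 = 10^(9.13/10) = 8.185
Friis cascade:
  F = 1.409 + (2.518 − 1)/0.7096 = 3.548
NF = 10 log₁₀(3.548) = 5.50 dB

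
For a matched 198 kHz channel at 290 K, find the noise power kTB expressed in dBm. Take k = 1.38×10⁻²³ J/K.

−121.0 dBm

P_n = kTB = 1.38×10⁻²³ × 290 × 1.98×10⁵ = 7.92×10⁻¹⁶ W
In dBm: 10 log₁₀(7.92×10⁻¹⁶ / 10⁻³) = −121.0 dBm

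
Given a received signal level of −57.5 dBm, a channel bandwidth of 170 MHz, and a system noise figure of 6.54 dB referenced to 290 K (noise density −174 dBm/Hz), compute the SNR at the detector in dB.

27.7 dB

Noise floor: N = −174 + 10 log₁₀(B) + NF
10 log₁₀(1.70×10⁸) = 82.3 dB
N = −174 + 82.3 + 6.54 = −85.16 dBm
SNR = P_sig − N = −57.5 − (−85.16) = 27.66 dB → 27.7 dB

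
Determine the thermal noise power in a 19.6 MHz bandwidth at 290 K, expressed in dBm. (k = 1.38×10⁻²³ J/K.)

P_n = kTB = 1.38×10⁻²³ × 290 × 1.96×10⁷ = 7.84×10⁻¹⁴ W
In dBm: 10 log₁₀(7.84×10⁻¹⁴ / 10⁻³) = −101.1 dBm

−101.1 dBm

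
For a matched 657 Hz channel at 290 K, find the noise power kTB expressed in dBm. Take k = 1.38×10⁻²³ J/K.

P_n = kTB = 1.38×10⁻²³ × 290 × 6.57×10² = 2.63×10⁻¹⁸ W
In dBm: 10 log₁₀(2.63×10⁻¹⁸ / 10⁻³) = −145.8 dBm

−145.8 dBm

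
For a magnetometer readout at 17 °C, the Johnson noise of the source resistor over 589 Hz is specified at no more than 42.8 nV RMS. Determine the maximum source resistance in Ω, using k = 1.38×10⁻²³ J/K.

T = 17 °C + 273.15 = 290.15 K
Johnson–Nyquist: V_n = √(4kTRB) ⇒ R = V_n² / (4kTB)
4kTB = 4 × 1.38×10⁻²³ × 290.15 × 5.89×10² = 9.43×10⁻¹⁸
R = (4.28×10⁻⁸)² / 9.43×10⁻¹⁸ = 1.94×10² Ω = 194 Ω

194 Ω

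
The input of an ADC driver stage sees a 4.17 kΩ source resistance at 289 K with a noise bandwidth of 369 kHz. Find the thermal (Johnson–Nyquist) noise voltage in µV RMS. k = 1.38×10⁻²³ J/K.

4.95 µV

V_n = √(4kTRB)
4kTRB = 4 × 1.38×10⁻²³ × 289 × 4.17×10³ × 3.69×10⁵ = 2.45×10⁻¹¹ V²
V_n = √(2.45×10⁻¹¹) = 4.95×10⁻⁶ V = 4.95 µV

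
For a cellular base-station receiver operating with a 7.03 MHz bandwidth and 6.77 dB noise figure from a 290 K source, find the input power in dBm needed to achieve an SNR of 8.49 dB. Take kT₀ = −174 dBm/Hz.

−90.3 dBm

Sensitivity = −174 + 10 log₁₀(B) + NF + SNR_min
= −174 + 68.47 + 6.77 + 8.49
= −90.27 dBm → −90.3 dBm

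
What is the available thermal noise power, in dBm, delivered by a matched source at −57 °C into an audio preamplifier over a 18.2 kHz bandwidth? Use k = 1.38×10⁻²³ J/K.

T = −57 °C + 273.15 = 216.15 K
P_n = kTB = 1.38×10⁻²³ × 216.15 × 1.82×10⁴ = 5.43×10⁻¹⁷ W
In dBm: 10 log₁₀(5.43×10⁻¹⁷ / 10⁻³) = −132.7 dBm

−132.7 dBm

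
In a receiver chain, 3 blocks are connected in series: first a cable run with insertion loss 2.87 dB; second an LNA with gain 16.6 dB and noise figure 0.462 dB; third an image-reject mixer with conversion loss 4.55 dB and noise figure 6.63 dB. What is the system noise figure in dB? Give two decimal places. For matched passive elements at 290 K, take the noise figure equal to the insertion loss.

Convert to linear (a loss of L dB is a gain of −L dB): F_i = 10^(NF_i/10), G_i = 10^(G_i,dB/10)
  Stage 1: F_1 = 10^(2.87/10) = 1.936, G_1 = 10^(−2.87/10) = 0.5164
  Stage 2: F_2 = 10^(0.462/10) = 1.112, G_2 = 10^(16.6/10) = 45.71
  Stage 3: F_3 = 10^(6.63/10) = 4.603, G_3 = 10^(−4.55/10) = 0.3508
Friis cascade:
  F = 1.936 + (1.112 − 1)/0.5164 + (4.603 − 1)/23.60 = 2.306
NF = 10 log₁₀(2.306) = 3.63 dB

3.63 dB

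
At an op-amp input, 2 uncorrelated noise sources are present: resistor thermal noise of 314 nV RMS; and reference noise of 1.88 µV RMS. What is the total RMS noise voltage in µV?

1.91 µV

Uncorrelated sources add in power (mean-square): V_tot = √(ΣV_i²)
V_tot = √[(3.14×10⁻⁷)² + (1.88×10⁻⁶)²] = 1.91×10⁻⁶ V = 1.91 µV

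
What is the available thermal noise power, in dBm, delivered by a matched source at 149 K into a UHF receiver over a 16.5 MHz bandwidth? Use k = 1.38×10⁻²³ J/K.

−104.7 dBm

P_n = kTB = 1.38×10⁻²³ × 149 × 1.65×10⁷ = 3.39×10⁻¹⁴ W
In dBm: 10 log₁₀(3.39×10⁻¹⁴ / 10⁻³) = −104.7 dBm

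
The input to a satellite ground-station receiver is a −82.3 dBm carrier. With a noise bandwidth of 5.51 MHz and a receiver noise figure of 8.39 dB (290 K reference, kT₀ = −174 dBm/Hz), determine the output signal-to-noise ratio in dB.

Noise floor: N = −174 + 10 log₁₀(B) + NF
10 log₁₀(5.51×10⁶) = 67.41 dB
N = −174 + 67.41 + 8.39 = −98.20 dBm
SNR = P_sig − N = −82.3 − (−98.20) = 15.90 dB → 15.9 dB

15.9 dB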